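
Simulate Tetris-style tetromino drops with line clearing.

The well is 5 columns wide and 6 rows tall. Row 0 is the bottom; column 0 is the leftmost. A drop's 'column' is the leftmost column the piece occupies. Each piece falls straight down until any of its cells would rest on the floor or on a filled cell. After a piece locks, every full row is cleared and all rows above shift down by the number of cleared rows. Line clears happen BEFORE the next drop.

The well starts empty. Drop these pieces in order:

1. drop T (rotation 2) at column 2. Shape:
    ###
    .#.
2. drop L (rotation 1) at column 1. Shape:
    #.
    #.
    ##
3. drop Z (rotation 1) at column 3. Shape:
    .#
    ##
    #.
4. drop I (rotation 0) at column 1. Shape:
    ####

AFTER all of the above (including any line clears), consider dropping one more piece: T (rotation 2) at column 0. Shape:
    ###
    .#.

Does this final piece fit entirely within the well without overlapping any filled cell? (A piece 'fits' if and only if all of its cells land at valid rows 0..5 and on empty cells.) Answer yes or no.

Drop 1: T rot2 at col 2 lands with bottom-row=0; cleared 0 line(s) (total 0); column heights now [0 0 2 2 2], max=2
Drop 2: L rot1 at col 1 lands with bottom-row=2; cleared 0 line(s) (total 0); column heights now [0 5 3 2 2], max=5
Drop 3: Z rot1 at col 3 lands with bottom-row=2; cleared 0 line(s) (total 0); column heights now [0 5 3 4 5], max=5
Drop 4: I rot0 at col 1 lands with bottom-row=5; cleared 0 line(s) (total 0); column heights now [0 6 6 6 6], max=6
Test piece T rot2 at col 0 (width 3): heights before test = [0 6 6 6 6]; fits = False

Answer: no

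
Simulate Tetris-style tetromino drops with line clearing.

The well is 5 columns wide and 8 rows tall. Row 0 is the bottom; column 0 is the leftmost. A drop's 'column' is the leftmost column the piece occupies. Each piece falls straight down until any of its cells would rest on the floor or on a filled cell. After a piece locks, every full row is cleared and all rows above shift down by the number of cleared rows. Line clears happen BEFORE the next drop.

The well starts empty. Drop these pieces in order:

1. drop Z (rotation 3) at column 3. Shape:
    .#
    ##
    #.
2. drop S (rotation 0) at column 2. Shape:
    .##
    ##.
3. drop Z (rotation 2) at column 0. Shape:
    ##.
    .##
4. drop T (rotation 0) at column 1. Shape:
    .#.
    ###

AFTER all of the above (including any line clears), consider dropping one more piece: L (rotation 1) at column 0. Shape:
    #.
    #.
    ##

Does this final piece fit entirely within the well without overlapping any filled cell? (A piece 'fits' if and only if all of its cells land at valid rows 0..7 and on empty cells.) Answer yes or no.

Drop 1: Z rot3 at col 3 lands with bottom-row=0; cleared 0 line(s) (total 0); column heights now [0 0 0 2 3], max=3
Drop 2: S rot0 at col 2 lands with bottom-row=2; cleared 0 line(s) (total 0); column heights now [0 0 3 4 4], max=4
Drop 3: Z rot2 at col 0 lands with bottom-row=3; cleared 0 line(s) (total 0); column heights now [5 5 4 4 4], max=5
Drop 4: T rot0 at col 1 lands with bottom-row=5; cleared 0 line(s) (total 0); column heights now [5 6 7 6 4], max=7
Test piece L rot1 at col 0 (width 2): heights before test = [5 6 7 6 4]; fits = False

Answer: no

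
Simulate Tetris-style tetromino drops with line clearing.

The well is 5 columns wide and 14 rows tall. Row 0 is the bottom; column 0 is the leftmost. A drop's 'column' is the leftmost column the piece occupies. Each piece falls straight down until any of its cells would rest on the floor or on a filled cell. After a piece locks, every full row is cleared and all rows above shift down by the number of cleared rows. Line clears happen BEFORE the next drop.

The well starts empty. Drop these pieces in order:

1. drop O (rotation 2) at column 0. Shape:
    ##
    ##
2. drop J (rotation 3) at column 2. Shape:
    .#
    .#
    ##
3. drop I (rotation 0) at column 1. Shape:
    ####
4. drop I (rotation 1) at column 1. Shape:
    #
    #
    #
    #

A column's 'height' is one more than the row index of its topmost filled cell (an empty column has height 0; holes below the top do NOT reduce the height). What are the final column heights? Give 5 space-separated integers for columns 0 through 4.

Answer: 2 8 4 4 4

Derivation:
Drop 1: O rot2 at col 0 lands with bottom-row=0; cleared 0 line(s) (total 0); column heights now [2 2 0 0 0], max=2
Drop 2: J rot3 at col 2 lands with bottom-row=0; cleared 0 line(s) (total 0); column heights now [2 2 1 3 0], max=3
Drop 3: I rot0 at col 1 lands with bottom-row=3; cleared 0 line(s) (total 0); column heights now [2 4 4 4 4], max=4
Drop 4: I rot1 at col 1 lands with bottom-row=4; cleared 0 line(s) (total 0); column heights now [2 8 4 4 4], max=8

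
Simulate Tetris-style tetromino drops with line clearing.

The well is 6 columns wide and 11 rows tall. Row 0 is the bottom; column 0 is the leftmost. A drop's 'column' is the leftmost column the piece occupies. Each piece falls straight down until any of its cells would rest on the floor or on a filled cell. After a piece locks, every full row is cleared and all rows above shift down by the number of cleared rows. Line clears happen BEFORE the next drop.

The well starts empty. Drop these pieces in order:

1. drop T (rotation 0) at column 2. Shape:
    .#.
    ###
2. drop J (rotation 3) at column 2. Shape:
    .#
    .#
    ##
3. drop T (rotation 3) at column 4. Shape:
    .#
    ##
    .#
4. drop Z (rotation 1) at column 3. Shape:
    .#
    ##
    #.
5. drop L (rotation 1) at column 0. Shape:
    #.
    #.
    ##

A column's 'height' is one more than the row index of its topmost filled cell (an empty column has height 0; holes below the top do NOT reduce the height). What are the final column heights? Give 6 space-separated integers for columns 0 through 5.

Drop 1: T rot0 at col 2 lands with bottom-row=0; cleared 0 line(s) (total 0); column heights now [0 0 1 2 1 0], max=2
Drop 2: J rot3 at col 2 lands with bottom-row=2; cleared 0 line(s) (total 0); column heights now [0 0 3 5 1 0], max=5
Drop 3: T rot3 at col 4 lands with bottom-row=0; cleared 0 line(s) (total 0); column heights now [0 0 3 5 2 3], max=5
Drop 4: Z rot1 at col 3 lands with bottom-row=5; cleared 0 line(s) (total 0); column heights now [0 0 3 7 8 3], max=8
Drop 5: L rot1 at col 0 lands with bottom-row=0; cleared 1 line(s) (total 1); column heights now [2 0 2 6 7 2], max=7

Answer: 2 0 2 6 7 2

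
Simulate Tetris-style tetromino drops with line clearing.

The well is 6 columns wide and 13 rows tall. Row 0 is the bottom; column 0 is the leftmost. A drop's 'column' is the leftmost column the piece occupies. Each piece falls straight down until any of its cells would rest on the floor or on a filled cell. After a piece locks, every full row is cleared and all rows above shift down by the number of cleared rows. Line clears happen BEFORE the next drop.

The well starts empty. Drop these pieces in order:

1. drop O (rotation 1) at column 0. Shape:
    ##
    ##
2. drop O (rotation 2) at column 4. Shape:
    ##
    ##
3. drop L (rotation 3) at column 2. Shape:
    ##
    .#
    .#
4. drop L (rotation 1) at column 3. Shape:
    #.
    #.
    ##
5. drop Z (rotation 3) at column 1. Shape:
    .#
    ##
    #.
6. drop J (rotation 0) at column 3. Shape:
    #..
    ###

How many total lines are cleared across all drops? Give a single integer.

Answer: 0

Derivation:
Drop 1: O rot1 at col 0 lands with bottom-row=0; cleared 0 line(s) (total 0); column heights now [2 2 0 0 0 0], max=2
Drop 2: O rot2 at col 4 lands with bottom-row=0; cleared 0 line(s) (total 0); column heights now [2 2 0 0 2 2], max=2
Drop 3: L rot3 at col 2 lands with bottom-row=0; cleared 0 line(s) (total 0); column heights now [2 2 3 3 2 2], max=3
Drop 4: L rot1 at col 3 lands with bottom-row=3; cleared 0 line(s) (total 0); column heights now [2 2 3 6 4 2], max=6
Drop 5: Z rot3 at col 1 lands with bottom-row=2; cleared 0 line(s) (total 0); column heights now [2 4 5 6 4 2], max=6
Drop 6: J rot0 at col 3 lands with bottom-row=6; cleared 0 line(s) (total 0); column heights now [2 4 5 8 7 7], max=8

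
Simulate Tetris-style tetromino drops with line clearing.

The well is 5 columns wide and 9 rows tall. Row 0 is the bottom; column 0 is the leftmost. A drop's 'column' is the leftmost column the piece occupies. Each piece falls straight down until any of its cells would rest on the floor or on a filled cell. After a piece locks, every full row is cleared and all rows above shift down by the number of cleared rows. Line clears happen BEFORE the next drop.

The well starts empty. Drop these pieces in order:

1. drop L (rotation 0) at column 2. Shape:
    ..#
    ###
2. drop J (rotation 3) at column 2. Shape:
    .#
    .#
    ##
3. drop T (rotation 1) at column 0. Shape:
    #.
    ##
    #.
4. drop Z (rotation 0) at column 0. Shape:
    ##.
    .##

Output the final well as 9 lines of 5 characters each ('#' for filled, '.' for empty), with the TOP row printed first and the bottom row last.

Drop 1: L rot0 at col 2 lands with bottom-row=0; cleared 0 line(s) (total 0); column heights now [0 0 1 1 2], max=2
Drop 2: J rot3 at col 2 lands with bottom-row=1; cleared 0 line(s) (total 0); column heights now [0 0 2 4 2], max=4
Drop 3: T rot1 at col 0 lands with bottom-row=0; cleared 1 line(s) (total 1); column heights now [2 0 1 3 1], max=3
Drop 4: Z rot0 at col 0 lands with bottom-row=1; cleared 0 line(s) (total 1); column heights now [3 3 2 3 1], max=3

Answer: .....
.....
.....
.....
.....
.....
##.#.
####.
#.###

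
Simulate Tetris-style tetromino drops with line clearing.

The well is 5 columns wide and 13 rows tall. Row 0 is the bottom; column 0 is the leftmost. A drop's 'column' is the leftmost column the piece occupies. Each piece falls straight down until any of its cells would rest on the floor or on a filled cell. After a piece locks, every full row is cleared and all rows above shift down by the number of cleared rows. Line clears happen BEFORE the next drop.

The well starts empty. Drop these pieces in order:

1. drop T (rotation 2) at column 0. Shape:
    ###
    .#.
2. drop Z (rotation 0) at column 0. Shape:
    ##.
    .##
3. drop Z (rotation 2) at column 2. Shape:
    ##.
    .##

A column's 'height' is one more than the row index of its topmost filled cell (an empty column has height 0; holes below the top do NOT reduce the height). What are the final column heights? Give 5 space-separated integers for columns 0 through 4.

Drop 1: T rot2 at col 0 lands with bottom-row=0; cleared 0 line(s) (total 0); column heights now [2 2 2 0 0], max=2
Drop 2: Z rot0 at col 0 lands with bottom-row=2; cleared 0 line(s) (total 0); column heights now [4 4 3 0 0], max=4
Drop 3: Z rot2 at col 2 lands with bottom-row=2; cleared 0 line(s) (total 0); column heights now [4 4 4 4 3], max=4

Answer: 4 4 4 4 3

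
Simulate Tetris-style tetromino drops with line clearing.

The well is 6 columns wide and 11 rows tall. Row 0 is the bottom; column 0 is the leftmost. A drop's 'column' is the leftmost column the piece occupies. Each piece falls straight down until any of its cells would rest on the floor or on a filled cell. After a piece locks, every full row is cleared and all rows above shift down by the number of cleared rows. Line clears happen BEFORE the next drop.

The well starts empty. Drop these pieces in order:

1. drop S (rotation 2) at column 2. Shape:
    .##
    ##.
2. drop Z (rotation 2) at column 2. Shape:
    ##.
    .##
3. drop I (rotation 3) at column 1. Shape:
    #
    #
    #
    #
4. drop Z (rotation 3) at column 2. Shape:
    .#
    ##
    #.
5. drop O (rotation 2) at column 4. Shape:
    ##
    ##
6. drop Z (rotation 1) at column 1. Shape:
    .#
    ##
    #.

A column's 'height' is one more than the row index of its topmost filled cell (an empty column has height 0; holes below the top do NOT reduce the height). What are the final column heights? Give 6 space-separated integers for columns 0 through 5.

Answer: 0 7 8 7 5 5

Derivation:
Drop 1: S rot2 at col 2 lands with bottom-row=0; cleared 0 line(s) (total 0); column heights now [0 0 1 2 2 0], max=2
Drop 2: Z rot2 at col 2 lands with bottom-row=2; cleared 0 line(s) (total 0); column heights now [0 0 4 4 3 0], max=4
Drop 3: I rot3 at col 1 lands with bottom-row=0; cleared 0 line(s) (total 0); column heights now [0 4 4 4 3 0], max=4
Drop 4: Z rot3 at col 2 lands with bottom-row=4; cleared 0 line(s) (total 0); column heights now [0 4 6 7 3 0], max=7
Drop 5: O rot2 at col 4 lands with bottom-row=3; cleared 0 line(s) (total 0); column heights now [0 4 6 7 5 5], max=7
Drop 6: Z rot1 at col 1 lands with bottom-row=5; cleared 0 line(s) (total 0); column heights now [0 7 8 7 5 5], max=8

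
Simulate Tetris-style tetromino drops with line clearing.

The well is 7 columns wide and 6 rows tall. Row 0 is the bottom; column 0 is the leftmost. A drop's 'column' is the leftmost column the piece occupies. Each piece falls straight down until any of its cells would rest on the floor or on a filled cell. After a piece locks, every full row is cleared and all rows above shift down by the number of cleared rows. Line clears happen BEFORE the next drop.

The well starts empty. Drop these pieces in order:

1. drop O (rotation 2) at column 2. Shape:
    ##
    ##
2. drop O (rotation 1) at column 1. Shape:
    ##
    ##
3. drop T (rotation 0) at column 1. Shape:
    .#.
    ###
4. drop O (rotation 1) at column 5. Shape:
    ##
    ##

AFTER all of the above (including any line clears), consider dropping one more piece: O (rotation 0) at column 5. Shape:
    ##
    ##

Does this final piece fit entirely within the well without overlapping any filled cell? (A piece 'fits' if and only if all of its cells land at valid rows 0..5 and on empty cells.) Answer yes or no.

Drop 1: O rot2 at col 2 lands with bottom-row=0; cleared 0 line(s) (total 0); column heights now [0 0 2 2 0 0 0], max=2
Drop 2: O rot1 at col 1 lands with bottom-row=2; cleared 0 line(s) (total 0); column heights now [0 4 4 2 0 0 0], max=4
Drop 3: T rot0 at col 1 lands with bottom-row=4; cleared 0 line(s) (total 0); column heights now [0 5 6 5 0 0 0], max=6
Drop 4: O rot1 at col 5 lands with bottom-row=0; cleared 0 line(s) (total 0); column heights now [0 5 6 5 0 2 2], max=6
Test piece O rot0 at col 5 (width 2): heights before test = [0 5 6 5 0 2 2]; fits = True

Answer: yes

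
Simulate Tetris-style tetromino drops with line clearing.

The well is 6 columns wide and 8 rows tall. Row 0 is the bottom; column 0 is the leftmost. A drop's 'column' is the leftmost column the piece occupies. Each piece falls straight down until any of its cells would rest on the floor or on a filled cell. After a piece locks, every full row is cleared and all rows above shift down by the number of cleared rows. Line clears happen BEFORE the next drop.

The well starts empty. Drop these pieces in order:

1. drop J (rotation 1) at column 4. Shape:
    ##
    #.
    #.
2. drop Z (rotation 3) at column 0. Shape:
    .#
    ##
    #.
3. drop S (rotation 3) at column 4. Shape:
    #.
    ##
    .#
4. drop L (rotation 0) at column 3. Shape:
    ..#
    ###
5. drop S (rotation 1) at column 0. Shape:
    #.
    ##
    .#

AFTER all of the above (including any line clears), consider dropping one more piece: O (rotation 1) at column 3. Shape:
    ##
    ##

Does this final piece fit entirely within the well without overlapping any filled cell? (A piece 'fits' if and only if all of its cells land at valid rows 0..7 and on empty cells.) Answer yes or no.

Drop 1: J rot1 at col 4 lands with bottom-row=0; cleared 0 line(s) (total 0); column heights now [0 0 0 0 3 3], max=3
Drop 2: Z rot3 at col 0 lands with bottom-row=0; cleared 0 line(s) (total 0); column heights now [2 3 0 0 3 3], max=3
Drop 3: S rot3 at col 4 lands with bottom-row=3; cleared 0 line(s) (total 0); column heights now [2 3 0 0 6 5], max=6
Drop 4: L rot0 at col 3 lands with bottom-row=6; cleared 0 line(s) (total 0); column heights now [2 3 0 7 7 8], max=8
Drop 5: S rot1 at col 0 lands with bottom-row=3; cleared 0 line(s) (total 0); column heights now [6 5 0 7 7 8], max=8
Test piece O rot1 at col 3 (width 2): heights before test = [6 5 0 7 7 8]; fits = False

Answer: no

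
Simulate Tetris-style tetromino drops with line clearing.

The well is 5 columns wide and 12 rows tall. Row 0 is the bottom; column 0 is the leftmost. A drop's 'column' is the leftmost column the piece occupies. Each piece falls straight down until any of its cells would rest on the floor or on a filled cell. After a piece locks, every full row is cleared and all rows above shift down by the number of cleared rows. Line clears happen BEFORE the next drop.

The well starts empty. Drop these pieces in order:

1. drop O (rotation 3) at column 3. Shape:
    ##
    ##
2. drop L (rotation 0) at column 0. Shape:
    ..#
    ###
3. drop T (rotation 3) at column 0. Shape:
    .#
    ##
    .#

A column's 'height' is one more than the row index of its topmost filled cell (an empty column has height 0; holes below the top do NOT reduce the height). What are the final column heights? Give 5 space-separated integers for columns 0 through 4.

Drop 1: O rot3 at col 3 lands with bottom-row=0; cleared 0 line(s) (total 0); column heights now [0 0 0 2 2], max=2
Drop 2: L rot0 at col 0 lands with bottom-row=0; cleared 1 line(s) (total 1); column heights now [0 0 1 1 1], max=1
Drop 3: T rot3 at col 0 lands with bottom-row=0; cleared 0 line(s) (total 1); column heights now [2 3 1 1 1], max=3

Answer: 2 3 1 1 1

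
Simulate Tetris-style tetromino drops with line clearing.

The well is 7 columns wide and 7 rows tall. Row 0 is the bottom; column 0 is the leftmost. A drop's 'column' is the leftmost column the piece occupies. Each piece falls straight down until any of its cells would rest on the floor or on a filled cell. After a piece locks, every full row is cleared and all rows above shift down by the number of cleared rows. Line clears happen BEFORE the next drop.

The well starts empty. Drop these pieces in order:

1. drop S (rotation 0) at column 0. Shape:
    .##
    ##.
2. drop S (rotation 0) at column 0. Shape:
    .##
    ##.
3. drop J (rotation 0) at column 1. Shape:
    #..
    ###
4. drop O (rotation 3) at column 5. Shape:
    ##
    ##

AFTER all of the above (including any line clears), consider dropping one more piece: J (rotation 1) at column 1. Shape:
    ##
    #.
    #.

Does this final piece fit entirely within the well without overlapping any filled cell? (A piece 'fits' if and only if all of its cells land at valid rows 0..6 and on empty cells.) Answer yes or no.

Drop 1: S rot0 at col 0 lands with bottom-row=0; cleared 0 line(s) (total 0); column heights now [1 2 2 0 0 0 0], max=2
Drop 2: S rot0 at col 0 lands with bottom-row=2; cleared 0 line(s) (total 0); column heights now [3 4 4 0 0 0 0], max=4
Drop 3: J rot0 at col 1 lands with bottom-row=4; cleared 0 line(s) (total 0); column heights now [3 6 5 5 0 0 0], max=6
Drop 4: O rot3 at col 5 lands with bottom-row=0; cleared 0 line(s) (total 0); column heights now [3 6 5 5 0 2 2], max=6
Test piece J rot1 at col 1 (width 2): heights before test = [3 6 5 5 0 2 2]; fits = False

Answer: no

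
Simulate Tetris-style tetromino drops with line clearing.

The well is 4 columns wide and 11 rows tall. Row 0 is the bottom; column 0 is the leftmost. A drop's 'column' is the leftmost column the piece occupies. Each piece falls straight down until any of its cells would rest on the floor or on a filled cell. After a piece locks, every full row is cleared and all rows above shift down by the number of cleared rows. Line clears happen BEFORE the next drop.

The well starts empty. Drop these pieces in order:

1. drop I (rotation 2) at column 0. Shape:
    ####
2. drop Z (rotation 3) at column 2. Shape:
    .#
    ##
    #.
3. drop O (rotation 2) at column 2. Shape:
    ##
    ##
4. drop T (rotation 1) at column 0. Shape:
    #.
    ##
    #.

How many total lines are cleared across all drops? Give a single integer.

Answer: 2

Derivation:
Drop 1: I rot2 at col 0 lands with bottom-row=0; cleared 1 line(s) (total 1); column heights now [0 0 0 0], max=0
Drop 2: Z rot3 at col 2 lands with bottom-row=0; cleared 0 line(s) (total 1); column heights now [0 0 2 3], max=3
Drop 3: O rot2 at col 2 lands with bottom-row=3; cleared 0 line(s) (total 1); column heights now [0 0 5 5], max=5
Drop 4: T rot1 at col 0 lands with bottom-row=0; cleared 1 line(s) (total 2); column heights now [2 0 4 4], max=4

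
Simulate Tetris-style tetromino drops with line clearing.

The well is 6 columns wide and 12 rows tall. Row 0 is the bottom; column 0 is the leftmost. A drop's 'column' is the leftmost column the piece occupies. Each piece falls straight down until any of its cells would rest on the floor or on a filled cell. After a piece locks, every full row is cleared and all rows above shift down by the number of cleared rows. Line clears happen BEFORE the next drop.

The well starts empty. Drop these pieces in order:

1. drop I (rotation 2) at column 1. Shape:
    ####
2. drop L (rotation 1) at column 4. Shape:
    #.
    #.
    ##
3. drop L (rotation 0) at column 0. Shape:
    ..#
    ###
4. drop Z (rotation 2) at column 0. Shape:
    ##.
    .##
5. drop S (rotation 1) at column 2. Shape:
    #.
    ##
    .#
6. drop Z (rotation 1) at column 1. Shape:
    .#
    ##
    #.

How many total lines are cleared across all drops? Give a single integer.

Answer: 0

Derivation:
Drop 1: I rot2 at col 1 lands with bottom-row=0; cleared 0 line(s) (total 0); column heights now [0 1 1 1 1 0], max=1
Drop 2: L rot1 at col 4 lands with bottom-row=1; cleared 0 line(s) (total 0); column heights now [0 1 1 1 4 2], max=4
Drop 3: L rot0 at col 0 lands with bottom-row=1; cleared 0 line(s) (total 0); column heights now [2 2 3 1 4 2], max=4
Drop 4: Z rot2 at col 0 lands with bottom-row=3; cleared 0 line(s) (total 0); column heights now [5 5 4 1 4 2], max=5
Drop 5: S rot1 at col 2 lands with bottom-row=3; cleared 0 line(s) (total 0); column heights now [5 5 6 5 4 2], max=6
Drop 6: Z rot1 at col 1 lands with bottom-row=5; cleared 0 line(s) (total 0); column heights now [5 7 8 5 4 2], max=8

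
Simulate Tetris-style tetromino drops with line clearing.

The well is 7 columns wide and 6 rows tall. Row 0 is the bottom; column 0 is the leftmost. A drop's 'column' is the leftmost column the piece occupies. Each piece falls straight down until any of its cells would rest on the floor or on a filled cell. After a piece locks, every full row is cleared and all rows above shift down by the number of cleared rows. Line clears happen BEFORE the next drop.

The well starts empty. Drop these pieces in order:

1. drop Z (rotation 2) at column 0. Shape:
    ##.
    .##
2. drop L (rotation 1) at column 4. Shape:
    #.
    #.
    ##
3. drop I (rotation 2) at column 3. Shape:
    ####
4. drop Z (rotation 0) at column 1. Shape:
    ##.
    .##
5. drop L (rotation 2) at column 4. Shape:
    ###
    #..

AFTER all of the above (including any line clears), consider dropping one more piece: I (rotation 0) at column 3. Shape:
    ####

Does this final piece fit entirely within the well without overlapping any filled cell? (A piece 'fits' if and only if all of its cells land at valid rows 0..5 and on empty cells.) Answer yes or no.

Answer: no

Derivation:
Drop 1: Z rot2 at col 0 lands with bottom-row=0; cleared 0 line(s) (total 0); column heights now [2 2 1 0 0 0 0], max=2
Drop 2: L rot1 at col 4 lands with bottom-row=0; cleared 0 line(s) (total 0); column heights now [2 2 1 0 3 1 0], max=3
Drop 3: I rot2 at col 3 lands with bottom-row=3; cleared 0 line(s) (total 0); column heights now [2 2 1 4 4 4 4], max=4
Drop 4: Z rot0 at col 1 lands with bottom-row=4; cleared 0 line(s) (total 0); column heights now [2 6 6 5 4 4 4], max=6
Drop 5: L rot2 at col 4 lands with bottom-row=4; cleared 0 line(s) (total 0); column heights now [2 6 6 5 6 6 6], max=6
Test piece I rot0 at col 3 (width 4): heights before test = [2 6 6 5 6 6 6]; fits = False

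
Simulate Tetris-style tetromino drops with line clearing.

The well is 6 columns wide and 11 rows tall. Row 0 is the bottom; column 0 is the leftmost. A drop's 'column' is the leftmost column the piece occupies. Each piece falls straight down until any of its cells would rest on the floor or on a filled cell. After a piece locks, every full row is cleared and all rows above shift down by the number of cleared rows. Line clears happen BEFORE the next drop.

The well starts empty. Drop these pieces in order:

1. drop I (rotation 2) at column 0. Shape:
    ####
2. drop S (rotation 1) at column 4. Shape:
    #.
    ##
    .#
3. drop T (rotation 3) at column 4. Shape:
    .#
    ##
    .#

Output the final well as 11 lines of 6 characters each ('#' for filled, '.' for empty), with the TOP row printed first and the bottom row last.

Answer: ......
......
......
......
......
......
.....#
....##
....##
....##
####.#

Derivation:
Drop 1: I rot2 at col 0 lands with bottom-row=0; cleared 0 line(s) (total 0); column heights now [1 1 1 1 0 0], max=1
Drop 2: S rot1 at col 4 lands with bottom-row=0; cleared 0 line(s) (total 0); column heights now [1 1 1 1 3 2], max=3
Drop 3: T rot3 at col 4 lands with bottom-row=2; cleared 0 line(s) (total 0); column heights now [1 1 1 1 4 5], max=5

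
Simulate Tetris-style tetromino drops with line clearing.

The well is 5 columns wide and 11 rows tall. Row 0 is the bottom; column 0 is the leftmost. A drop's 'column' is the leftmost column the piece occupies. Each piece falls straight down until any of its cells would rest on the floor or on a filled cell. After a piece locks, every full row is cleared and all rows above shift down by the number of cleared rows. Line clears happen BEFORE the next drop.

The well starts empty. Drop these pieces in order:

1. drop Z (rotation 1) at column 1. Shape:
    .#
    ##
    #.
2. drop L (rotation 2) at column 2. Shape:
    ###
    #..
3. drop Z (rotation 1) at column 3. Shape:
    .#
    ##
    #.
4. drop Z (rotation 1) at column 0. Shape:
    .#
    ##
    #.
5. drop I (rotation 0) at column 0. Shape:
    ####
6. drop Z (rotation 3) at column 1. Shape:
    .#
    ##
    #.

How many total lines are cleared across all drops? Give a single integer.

Answer: 1

Derivation:
Drop 1: Z rot1 at col 1 lands with bottom-row=0; cleared 0 line(s) (total 0); column heights now [0 2 3 0 0], max=3
Drop 2: L rot2 at col 2 lands with bottom-row=3; cleared 0 line(s) (total 0); column heights now [0 2 5 5 5], max=5
Drop 3: Z rot1 at col 3 lands with bottom-row=5; cleared 0 line(s) (total 0); column heights now [0 2 5 7 8], max=8
Drop 4: Z rot1 at col 0 lands with bottom-row=1; cleared 0 line(s) (total 0); column heights now [3 4 5 7 8], max=8
Drop 5: I rot0 at col 0 lands with bottom-row=7; cleared 1 line(s) (total 1); column heights now [3 4 5 7 7], max=7
Drop 6: Z rot3 at col 1 lands with bottom-row=4; cleared 0 line(s) (total 1); column heights now [3 6 7 7 7], max=7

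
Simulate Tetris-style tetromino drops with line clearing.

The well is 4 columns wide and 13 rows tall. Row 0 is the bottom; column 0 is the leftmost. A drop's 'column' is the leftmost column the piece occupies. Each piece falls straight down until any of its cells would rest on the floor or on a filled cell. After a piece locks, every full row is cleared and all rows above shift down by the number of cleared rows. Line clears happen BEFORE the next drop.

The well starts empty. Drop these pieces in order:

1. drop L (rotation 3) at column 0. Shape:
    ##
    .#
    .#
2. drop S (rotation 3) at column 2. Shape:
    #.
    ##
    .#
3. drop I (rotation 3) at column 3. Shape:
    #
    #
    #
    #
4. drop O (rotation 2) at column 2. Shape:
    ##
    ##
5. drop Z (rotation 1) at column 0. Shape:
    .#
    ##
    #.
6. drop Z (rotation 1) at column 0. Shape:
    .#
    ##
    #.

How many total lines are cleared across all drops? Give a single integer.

Drop 1: L rot3 at col 0 lands with bottom-row=0; cleared 0 line(s) (total 0); column heights now [3 3 0 0], max=3
Drop 2: S rot3 at col 2 lands with bottom-row=0; cleared 0 line(s) (total 0); column heights now [3 3 3 2], max=3
Drop 3: I rot3 at col 3 lands with bottom-row=2; cleared 1 line(s) (total 1); column heights now [0 2 2 5], max=5
Drop 4: O rot2 at col 2 lands with bottom-row=5; cleared 0 line(s) (total 1); column heights now [0 2 7 7], max=7
Drop 5: Z rot1 at col 0 lands with bottom-row=1; cleared 1 line(s) (total 2); column heights now [2 3 6 6], max=6
Drop 6: Z rot1 at col 0 lands with bottom-row=2; cleared 0 line(s) (total 2); column heights now [4 5 6 6], max=6

Answer: 2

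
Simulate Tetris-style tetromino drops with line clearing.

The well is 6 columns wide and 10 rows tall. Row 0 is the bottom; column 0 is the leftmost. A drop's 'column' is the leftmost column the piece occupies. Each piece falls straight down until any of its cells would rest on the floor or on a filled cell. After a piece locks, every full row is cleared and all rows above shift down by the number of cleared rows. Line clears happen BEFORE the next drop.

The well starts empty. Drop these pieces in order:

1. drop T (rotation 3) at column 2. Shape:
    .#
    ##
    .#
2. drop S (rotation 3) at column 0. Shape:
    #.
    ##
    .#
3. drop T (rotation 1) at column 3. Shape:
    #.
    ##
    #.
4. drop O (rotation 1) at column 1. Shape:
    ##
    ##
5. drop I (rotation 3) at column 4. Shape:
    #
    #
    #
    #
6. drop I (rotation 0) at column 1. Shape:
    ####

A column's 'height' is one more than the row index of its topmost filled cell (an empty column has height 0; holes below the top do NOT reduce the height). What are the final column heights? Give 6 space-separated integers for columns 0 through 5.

Drop 1: T rot3 at col 2 lands with bottom-row=0; cleared 0 line(s) (total 0); column heights now [0 0 2 3 0 0], max=3
Drop 2: S rot3 at col 0 lands with bottom-row=0; cleared 0 line(s) (total 0); column heights now [3 2 2 3 0 0], max=3
Drop 3: T rot1 at col 3 lands with bottom-row=3; cleared 0 line(s) (total 0); column heights now [3 2 2 6 5 0], max=6
Drop 4: O rot1 at col 1 lands with bottom-row=2; cleared 0 line(s) (total 0); column heights now [3 4 4 6 5 0], max=6
Drop 5: I rot3 at col 4 lands with bottom-row=5; cleared 0 line(s) (total 0); column heights now [3 4 4 6 9 0], max=9
Drop 6: I rot0 at col 1 lands with bottom-row=9; cleared 0 line(s) (total 0); column heights now [3 10 10 10 10 0], max=10

Answer: 3 10 10 10 10 0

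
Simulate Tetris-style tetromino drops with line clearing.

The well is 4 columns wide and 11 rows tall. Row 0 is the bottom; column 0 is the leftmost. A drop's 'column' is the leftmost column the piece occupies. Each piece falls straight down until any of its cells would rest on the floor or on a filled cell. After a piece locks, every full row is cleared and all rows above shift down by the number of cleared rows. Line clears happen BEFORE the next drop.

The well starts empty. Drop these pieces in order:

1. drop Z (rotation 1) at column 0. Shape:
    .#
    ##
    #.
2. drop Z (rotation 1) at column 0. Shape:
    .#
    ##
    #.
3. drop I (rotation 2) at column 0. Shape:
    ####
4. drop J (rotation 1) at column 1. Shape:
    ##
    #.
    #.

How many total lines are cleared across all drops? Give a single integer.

Answer: 1

Derivation:
Drop 1: Z rot1 at col 0 lands with bottom-row=0; cleared 0 line(s) (total 0); column heights now [2 3 0 0], max=3
Drop 2: Z rot1 at col 0 lands with bottom-row=2; cleared 0 line(s) (total 0); column heights now [4 5 0 0], max=5
Drop 3: I rot2 at col 0 lands with bottom-row=5; cleared 1 line(s) (total 1); column heights now [4 5 0 0], max=5
Drop 4: J rot1 at col 1 lands with bottom-row=5; cleared 0 line(s) (total 1); column heights now [4 8 8 0], max=8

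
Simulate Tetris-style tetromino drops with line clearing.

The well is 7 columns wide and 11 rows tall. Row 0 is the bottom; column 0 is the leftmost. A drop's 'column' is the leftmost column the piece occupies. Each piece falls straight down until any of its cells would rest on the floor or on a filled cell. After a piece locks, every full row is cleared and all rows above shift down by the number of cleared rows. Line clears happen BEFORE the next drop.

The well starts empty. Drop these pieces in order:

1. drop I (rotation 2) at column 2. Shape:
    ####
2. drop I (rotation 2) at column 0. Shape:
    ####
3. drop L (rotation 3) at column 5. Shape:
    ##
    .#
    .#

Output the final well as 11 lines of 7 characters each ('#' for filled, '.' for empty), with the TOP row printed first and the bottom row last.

Answer: .......
.......
.......
.......
.......
.......
.......
.......
.....##
####..#
..#####

Derivation:
Drop 1: I rot2 at col 2 lands with bottom-row=0; cleared 0 line(s) (total 0); column heights now [0 0 1 1 1 1 0], max=1
Drop 2: I rot2 at col 0 lands with bottom-row=1; cleared 0 line(s) (total 0); column heights now [2 2 2 2 1 1 0], max=2
Drop 3: L rot3 at col 5 lands with bottom-row=0; cleared 0 line(s) (total 0); column heights now [2 2 2 2 1 3 3], max=3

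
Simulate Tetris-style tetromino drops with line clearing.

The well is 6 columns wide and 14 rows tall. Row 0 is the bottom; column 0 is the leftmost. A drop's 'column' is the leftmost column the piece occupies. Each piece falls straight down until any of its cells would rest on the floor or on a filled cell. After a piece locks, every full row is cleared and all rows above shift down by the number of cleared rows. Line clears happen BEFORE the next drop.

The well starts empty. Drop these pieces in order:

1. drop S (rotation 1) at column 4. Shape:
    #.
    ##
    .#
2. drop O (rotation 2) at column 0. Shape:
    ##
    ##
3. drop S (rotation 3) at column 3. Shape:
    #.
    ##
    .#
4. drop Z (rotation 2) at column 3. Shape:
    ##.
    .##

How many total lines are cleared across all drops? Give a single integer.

Answer: 0

Derivation:
Drop 1: S rot1 at col 4 lands with bottom-row=0; cleared 0 line(s) (total 0); column heights now [0 0 0 0 3 2], max=3
Drop 2: O rot2 at col 0 lands with bottom-row=0; cleared 0 line(s) (total 0); column heights now [2 2 0 0 3 2], max=3
Drop 3: S rot3 at col 3 lands with bottom-row=3; cleared 0 line(s) (total 0); column heights now [2 2 0 6 5 2], max=6
Drop 4: Z rot2 at col 3 lands with bottom-row=5; cleared 0 line(s) (total 0); column heights now [2 2 0 7 7 6], max=7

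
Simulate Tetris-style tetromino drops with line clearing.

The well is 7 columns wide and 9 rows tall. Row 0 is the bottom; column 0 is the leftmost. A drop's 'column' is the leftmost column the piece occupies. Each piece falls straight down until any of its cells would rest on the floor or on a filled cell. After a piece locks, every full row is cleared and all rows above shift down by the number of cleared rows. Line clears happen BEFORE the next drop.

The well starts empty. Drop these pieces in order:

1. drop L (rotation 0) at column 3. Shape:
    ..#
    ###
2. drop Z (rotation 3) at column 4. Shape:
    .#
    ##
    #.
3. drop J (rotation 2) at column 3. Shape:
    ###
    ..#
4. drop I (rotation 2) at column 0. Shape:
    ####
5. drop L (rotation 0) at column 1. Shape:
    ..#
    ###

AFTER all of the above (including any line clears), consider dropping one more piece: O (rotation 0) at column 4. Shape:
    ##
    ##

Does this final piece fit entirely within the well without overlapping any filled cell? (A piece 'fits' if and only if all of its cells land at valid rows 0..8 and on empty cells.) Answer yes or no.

Answer: yes

Derivation:
Drop 1: L rot0 at col 3 lands with bottom-row=0; cleared 0 line(s) (total 0); column heights now [0 0 0 1 1 2 0], max=2
Drop 2: Z rot3 at col 4 lands with bottom-row=1; cleared 0 line(s) (total 0); column heights now [0 0 0 1 3 4 0], max=4
Drop 3: J rot2 at col 3 lands with bottom-row=4; cleared 0 line(s) (total 0); column heights now [0 0 0 6 6 6 0], max=6
Drop 4: I rot2 at col 0 lands with bottom-row=6; cleared 0 line(s) (total 0); column heights now [7 7 7 7 6 6 0], max=7
Drop 5: L rot0 at col 1 lands with bottom-row=7; cleared 0 line(s) (total 0); column heights now [7 8 8 9 6 6 0], max=9
Test piece O rot0 at col 4 (width 2): heights before test = [7 8 8 9 6 6 0]; fits = True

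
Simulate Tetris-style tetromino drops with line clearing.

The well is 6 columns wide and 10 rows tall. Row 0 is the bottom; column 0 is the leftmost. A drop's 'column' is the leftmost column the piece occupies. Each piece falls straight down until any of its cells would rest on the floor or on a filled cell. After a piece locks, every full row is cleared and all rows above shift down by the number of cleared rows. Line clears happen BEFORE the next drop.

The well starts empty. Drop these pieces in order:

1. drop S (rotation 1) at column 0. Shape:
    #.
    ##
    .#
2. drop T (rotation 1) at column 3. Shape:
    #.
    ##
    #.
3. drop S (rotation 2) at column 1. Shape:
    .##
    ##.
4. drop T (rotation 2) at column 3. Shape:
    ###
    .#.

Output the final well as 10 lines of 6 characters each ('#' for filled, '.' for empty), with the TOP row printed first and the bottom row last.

Answer: ......
......
......
......
......
...###
..###.
####..
##.##.
.#.#..

Derivation:
Drop 1: S rot1 at col 0 lands with bottom-row=0; cleared 0 line(s) (total 0); column heights now [3 2 0 0 0 0], max=3
Drop 2: T rot1 at col 3 lands with bottom-row=0; cleared 0 line(s) (total 0); column heights now [3 2 0 3 2 0], max=3
Drop 3: S rot2 at col 1 lands with bottom-row=2; cleared 0 line(s) (total 0); column heights now [3 3 4 4 2 0], max=4
Drop 4: T rot2 at col 3 lands with bottom-row=3; cleared 0 line(s) (total 0); column heights now [3 3 4 5 5 5], max=5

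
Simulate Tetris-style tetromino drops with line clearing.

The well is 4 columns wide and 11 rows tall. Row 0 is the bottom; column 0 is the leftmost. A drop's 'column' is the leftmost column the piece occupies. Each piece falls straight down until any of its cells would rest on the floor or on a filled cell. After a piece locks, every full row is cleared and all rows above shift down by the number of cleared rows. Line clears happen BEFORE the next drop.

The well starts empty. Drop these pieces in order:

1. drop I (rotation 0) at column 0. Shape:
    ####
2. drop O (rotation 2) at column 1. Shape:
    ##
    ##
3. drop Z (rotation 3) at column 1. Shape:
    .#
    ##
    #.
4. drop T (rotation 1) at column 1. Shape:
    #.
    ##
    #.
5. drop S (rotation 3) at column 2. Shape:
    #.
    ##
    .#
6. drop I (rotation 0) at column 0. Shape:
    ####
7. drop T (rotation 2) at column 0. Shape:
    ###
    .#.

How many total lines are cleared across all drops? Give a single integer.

Answer: 2

Derivation:
Drop 1: I rot0 at col 0 lands with bottom-row=0; cleared 1 line(s) (total 1); column heights now [0 0 0 0], max=0
Drop 2: O rot2 at col 1 lands with bottom-row=0; cleared 0 line(s) (total 1); column heights now [0 2 2 0], max=2
Drop 3: Z rot3 at col 1 lands with bottom-row=2; cleared 0 line(s) (total 1); column heights now [0 4 5 0], max=5
Drop 4: T rot1 at col 1 lands with bottom-row=4; cleared 0 line(s) (total 1); column heights now [0 7 6 0], max=7
Drop 5: S rot3 at col 2 lands with bottom-row=5; cleared 0 line(s) (total 1); column heights now [0 7 8 7], max=8
Drop 6: I rot0 at col 0 lands with bottom-row=8; cleared 1 line(s) (total 2); column heights now [0 7 8 7], max=8
Drop 7: T rot2 at col 0 lands with bottom-row=7; cleared 0 line(s) (total 2); column heights now [9 9 9 7], max=9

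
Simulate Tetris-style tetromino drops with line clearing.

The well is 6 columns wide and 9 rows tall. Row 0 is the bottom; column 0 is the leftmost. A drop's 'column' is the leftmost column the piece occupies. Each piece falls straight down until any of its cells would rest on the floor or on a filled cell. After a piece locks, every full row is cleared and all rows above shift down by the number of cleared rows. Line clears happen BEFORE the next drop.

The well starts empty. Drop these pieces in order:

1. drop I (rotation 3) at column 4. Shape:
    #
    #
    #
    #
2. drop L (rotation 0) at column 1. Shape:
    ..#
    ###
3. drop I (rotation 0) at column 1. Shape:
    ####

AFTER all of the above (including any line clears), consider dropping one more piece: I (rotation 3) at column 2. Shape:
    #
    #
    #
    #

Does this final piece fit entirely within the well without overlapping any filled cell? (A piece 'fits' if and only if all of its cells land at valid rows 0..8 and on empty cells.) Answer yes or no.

Answer: yes

Derivation:
Drop 1: I rot3 at col 4 lands with bottom-row=0; cleared 0 line(s) (total 0); column heights now [0 0 0 0 4 0], max=4
Drop 2: L rot0 at col 1 lands with bottom-row=0; cleared 0 line(s) (total 0); column heights now [0 1 1 2 4 0], max=4
Drop 3: I rot0 at col 1 lands with bottom-row=4; cleared 0 line(s) (total 0); column heights now [0 5 5 5 5 0], max=5
Test piece I rot3 at col 2 (width 1): heights before test = [0 5 5 5 5 0]; fits = True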